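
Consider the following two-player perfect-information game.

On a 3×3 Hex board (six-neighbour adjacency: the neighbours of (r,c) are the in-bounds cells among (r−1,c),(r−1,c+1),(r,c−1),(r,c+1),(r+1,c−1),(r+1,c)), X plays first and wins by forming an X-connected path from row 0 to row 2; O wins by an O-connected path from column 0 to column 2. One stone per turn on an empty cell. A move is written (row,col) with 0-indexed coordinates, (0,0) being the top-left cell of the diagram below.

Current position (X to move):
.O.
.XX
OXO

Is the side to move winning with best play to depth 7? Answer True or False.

[.O./.XX/OXO] X move#1: (0,0):+1/XO./.XX/OXO*, (0,2):+1/.OX/.XX/OXO, (1,0):+1/.O./XXX/OXO
[XO./.XX/OXO] O move#2: (0,2):-1/XOO/.XX/OXO*, (1,0):-1/XO./OXX/OXO
[XOO/.XX/OXO] X move#3: (1,0):+1/XOO/XXX/OXO*
[XOO/XXX/OXO] end (terminal -1, O#4); searched .O./.XX/OXO to 7

X winning at [.O./.XX/OXO]: True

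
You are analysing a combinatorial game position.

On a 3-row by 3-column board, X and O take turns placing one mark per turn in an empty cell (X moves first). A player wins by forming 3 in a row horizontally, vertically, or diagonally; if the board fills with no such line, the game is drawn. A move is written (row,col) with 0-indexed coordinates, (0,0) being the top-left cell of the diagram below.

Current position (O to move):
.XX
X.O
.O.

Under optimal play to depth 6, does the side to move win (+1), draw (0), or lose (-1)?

value(.XX/X.O/.O., O) = 0

p1 O@[.XX/X.O/.O.]: (0,0)[OXX/X.O/.O.]+0* (1,1)[.XX/XOO/.O.]-1 (2,0)[.XX/X.O/OO.]-1 (2,2)[.XX/X.O/.OO]-1
p2 X@[OXX/X.O/.O.]: (1,1)[OXX/XXO/.O.]+0* (2,0)[OXX/X.O/XO.]+0 (2,2)[OXX/X.O/.OX]+0
p3 O@[OXX/XXO/.O.]: (2,0)[OXX/XXO/OO.]+0* (2,2)[OXX/XXO/.OO]-1
p4 X@[OXX/XXO/OO.]: (2,2)[OXX/XXO/OOX]+0*
p5 O@[OXX/XXO/OOX] terminal +0; root [.XX/X.O/.O.] d6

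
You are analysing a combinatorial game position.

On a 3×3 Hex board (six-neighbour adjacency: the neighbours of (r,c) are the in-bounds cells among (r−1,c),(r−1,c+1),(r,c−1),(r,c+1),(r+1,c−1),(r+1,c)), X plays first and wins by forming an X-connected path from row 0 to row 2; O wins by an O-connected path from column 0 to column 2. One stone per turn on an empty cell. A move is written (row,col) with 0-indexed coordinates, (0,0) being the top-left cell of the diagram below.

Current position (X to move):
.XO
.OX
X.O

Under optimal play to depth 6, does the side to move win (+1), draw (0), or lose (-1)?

[.XO/.OX/X.O] X move#1: (0,0):-1/XXO/.OX/X.O, (1,0):+1/.XO/XOX/X.O*, (2,1):-1/.XO/.OX/XXO
[.XO/XOX/X.O] end (terminal -1, O#2); searched .XO/.OX/X.O to 6

value(.XO/.OX/X.O, X) = +1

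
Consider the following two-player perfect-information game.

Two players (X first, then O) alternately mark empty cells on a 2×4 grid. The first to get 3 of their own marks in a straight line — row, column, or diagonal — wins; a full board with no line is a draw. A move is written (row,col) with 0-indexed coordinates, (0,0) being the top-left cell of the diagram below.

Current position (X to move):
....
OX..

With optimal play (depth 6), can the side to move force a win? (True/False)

ply 1, X at ..../OX.. | (0,0)=+0→X.../OX..*; (0,1)=+0→.X../OX..; (0,2)=+0→..X./OX..; (0,3)=+0→...X/OX..; (1,2)=+0→..../OXX.; (1,3)=+0→..../OX.X
ply 2, O at X.../OX.. | (0,1)=+0→XO../OX..*; (0,2)=+0→X.O./OX..; (0,3)=+0→X..O/OX..; (1,2)=+0→X.../OXO.; (1,3)=+0→X.../OX.O
ply 3, X at XO../OX.. | (0,2)=+0→XOX./OX..*; (0,3)=+0→XO.X/OX..; (1,2)=+0→XO../OXX.; (1,3)=+0→XO../OX.X
ply 4, O at XOX./OX.. | (0,3)=+0→XOXO/OX..*; (1,2)=+0→XOX./OXO.; (1,3)=+0→XOX./OX.O
ply 5, X at XOXO/OX.. | (1,2)=+0→XOXO/OXX.*; (1,3)=+0→XOXO/OX.X
ply 6, O at XOXO/OXX. | (1,3)=+0→XOXO/OXXO*
ply 7: XOXO/OXXO is terminal +0 (X); from ..../OX.. depth 6

X winning at [..../OX..]: False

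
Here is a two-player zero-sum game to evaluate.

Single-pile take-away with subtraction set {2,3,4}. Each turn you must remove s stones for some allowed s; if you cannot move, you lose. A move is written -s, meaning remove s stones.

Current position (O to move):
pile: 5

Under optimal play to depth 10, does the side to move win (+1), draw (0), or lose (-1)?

p1 O@[5]: -2[3]-1 -3[2]-1 -4[1]+1*
p2 X@[1] terminal -1; root [5] d10

value(5, O) = +1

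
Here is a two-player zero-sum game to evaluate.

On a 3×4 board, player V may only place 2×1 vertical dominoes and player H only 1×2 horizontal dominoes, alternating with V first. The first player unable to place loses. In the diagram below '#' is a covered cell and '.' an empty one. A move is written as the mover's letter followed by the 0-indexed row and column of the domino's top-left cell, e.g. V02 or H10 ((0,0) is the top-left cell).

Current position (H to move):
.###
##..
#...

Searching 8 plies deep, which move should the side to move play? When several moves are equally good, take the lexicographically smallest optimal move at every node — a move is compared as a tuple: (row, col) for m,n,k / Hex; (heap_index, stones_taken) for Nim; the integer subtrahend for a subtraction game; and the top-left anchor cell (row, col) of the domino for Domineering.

H's best at [.###/##../#...]: H12

ply 1, H at .###/##../#... | H12=+1→.###/####/#...*; H21=-1→.###/##../###.; H22=+1→.###/##../#.##
ply 2: .###/####/#... is terminal -1 (V); from .###/##../#... depth 8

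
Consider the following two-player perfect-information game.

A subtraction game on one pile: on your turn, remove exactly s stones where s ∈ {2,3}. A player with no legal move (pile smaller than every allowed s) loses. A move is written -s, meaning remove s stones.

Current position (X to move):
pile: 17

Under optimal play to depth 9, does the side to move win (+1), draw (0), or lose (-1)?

p1 X@[17]: -2[15]+1* -3[14]-1
p2 O@[15]: -2[13]-1* -3[12]-1
p3 X@[13]: -2[11]+1* -3[10]+1
p4 O@[11]: -2[9]-1* -3[8]-1
p5 X@[9]: -2[7]-1 -3[6]+1*
p6 O@[6]: -2[4]-1* -3[3]-1
p7 X@[4]: -2[2]-1 -3[1]+1*
p8 O@[1] terminal -1; root [17] d9

value(17, X) = +1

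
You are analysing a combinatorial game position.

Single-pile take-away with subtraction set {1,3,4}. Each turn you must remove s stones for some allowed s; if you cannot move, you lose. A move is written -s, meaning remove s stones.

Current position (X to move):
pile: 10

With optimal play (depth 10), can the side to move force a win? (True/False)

X winning at [10]: True

ply 1, X at 10 | -1=+1→9*; -3=+1→7; -4=-1→6
ply 2, O at 9 | -1=-1→8*; -3=-1→6; -4=-1→5
ply 3, X at 8 | -1=+1→7*; -3=-1→5; -4=-1→4
ply 4, O at 7 | -1=-1→6*; -3=-1→4; -4=-1→3
ply 5, X at 6 | -1=-1→5; -3=-1→3; -4=+1→2*
ply 6, O at 2 | -1=-1→1*
ply 7, X at 1 | -1=+1→0*
ply 8: 0 is terminal -1 (O); from 10 depth 10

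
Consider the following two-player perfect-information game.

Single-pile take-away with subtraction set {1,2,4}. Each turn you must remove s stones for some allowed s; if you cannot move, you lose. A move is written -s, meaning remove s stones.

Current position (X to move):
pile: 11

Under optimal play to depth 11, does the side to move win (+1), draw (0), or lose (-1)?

value(11, X) = +1

[11] X move#1: -1:-1/10, -2:+1/9*, -4:-1/7
[9] O move#2: -1:-1/8*, -2:-1/7, -4:-1/5
[8] X move#3: -1:-1/7, -2:+1/6*, -4:-1/4
[6] O move#4: -1:-1/5*, -2:-1/4, -4:-1/2
[5] X move#5: -1:-1/4, -2:+1/3*, -4:-1/1
[3] O move#6: -1:-1/2*, -2:-1/1
[2] X move#7: -1:-1/1, -2:+1/0*
[0] end (terminal -1, O#8); searched 11 to 11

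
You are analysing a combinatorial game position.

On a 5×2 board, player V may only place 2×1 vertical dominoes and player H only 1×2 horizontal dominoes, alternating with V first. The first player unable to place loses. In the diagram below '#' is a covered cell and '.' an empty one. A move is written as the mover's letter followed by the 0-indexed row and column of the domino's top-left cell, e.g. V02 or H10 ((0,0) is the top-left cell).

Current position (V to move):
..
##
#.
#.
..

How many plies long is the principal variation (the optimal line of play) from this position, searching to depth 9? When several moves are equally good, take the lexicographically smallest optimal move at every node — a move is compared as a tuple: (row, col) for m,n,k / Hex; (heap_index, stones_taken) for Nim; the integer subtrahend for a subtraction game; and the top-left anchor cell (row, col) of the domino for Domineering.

[../##/#./#./..] V move#1: V21:-1/../##/##/##/..*, V31:-1/../##/#./##/.#
[../##/##/##/..] H move#2: H00:+1/##/##/##/##/..*, H40:+1/../##/##/##/##
[##/##/##/##/..] end (terminal -1, V#3); searched ../##/#./#./.. to 9

PV length from [../##/#./#./..]: 2 plies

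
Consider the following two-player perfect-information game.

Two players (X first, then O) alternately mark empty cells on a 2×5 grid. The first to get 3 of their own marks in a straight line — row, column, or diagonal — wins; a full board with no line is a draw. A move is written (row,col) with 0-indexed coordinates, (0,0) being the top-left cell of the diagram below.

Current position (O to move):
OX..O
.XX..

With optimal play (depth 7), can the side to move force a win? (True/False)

O winning at [OX..O/.XX..]: False

ply 1, O at OX..O/.XX.. | (0,2)=-1→OXO.O/.XX..*; (0,3)=-1→OX.OO/.XX..; (1,0)=-1→OX..O/OXX..; (1,3)=-1→OX..O/.XXO.; (1,4)=-1→OX..O/.XX.O
ply 2, X at OXO.O/.XX.. | (0,3)=+1→OXOXO/.XX..*; (1,0)=+1→OXO.O/XXX..; (1,3)=+1→OXO.O/.XXX.; (1,4)=-1→OXO.O/.XX.X
ply 3, O at OXOXO/.XX.. | (1,0)=-1→OXOXO/OXX..*; (1,3)=-1→OXOXO/.XXO.; (1,4)=-1→OXOXO/.XX.O
ply 4, X at OXOXO/OXX.. | (1,3)=+1→OXOXO/OXXX.*; (1,4)=+0→OXOXO/OXX.X
ply 5: OXOXO/OXXX. is terminal -1 (O); from OX..O/.XX.. depth 7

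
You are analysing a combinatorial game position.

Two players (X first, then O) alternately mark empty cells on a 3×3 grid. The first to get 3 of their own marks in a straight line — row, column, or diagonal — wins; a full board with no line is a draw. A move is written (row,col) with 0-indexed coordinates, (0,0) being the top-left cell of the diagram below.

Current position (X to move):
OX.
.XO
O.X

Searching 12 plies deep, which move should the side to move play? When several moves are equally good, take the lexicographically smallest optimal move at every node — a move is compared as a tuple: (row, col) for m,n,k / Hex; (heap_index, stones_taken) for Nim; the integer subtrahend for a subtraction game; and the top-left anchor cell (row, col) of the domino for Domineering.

X's best at [OX./.XO/O.X]: (2,1)

p1 X@[OX./.XO/O.X]: (0,2)[OXX/.XO/O.X]-1 (1,0)[OX./XXO/O.X]+0 (2,1)[OX./.XO/OXX]+1*
p2 O@[OX./.XO/OXX] terminal -1; root [OX./.XO/O.X] d12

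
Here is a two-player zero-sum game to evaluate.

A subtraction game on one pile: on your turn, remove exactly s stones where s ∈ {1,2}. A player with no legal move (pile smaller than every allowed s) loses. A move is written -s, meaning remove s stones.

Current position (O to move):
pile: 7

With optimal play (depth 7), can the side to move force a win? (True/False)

O winning at [7]: True

ply 1, O at 7 | -1=+1→6*; -2=-1→5
ply 2, X at 6 | -1=-1→5*; -2=-1→4
ply 3, O at 5 | -1=-1→4; -2=+1→3*
ply 4, X at 3 | -1=-1→2*; -2=-1→1
ply 5, O at 2 | -1=-1→1; -2=+1→0*
ply 6: 0 is terminal -1 (X); from 7 depth 7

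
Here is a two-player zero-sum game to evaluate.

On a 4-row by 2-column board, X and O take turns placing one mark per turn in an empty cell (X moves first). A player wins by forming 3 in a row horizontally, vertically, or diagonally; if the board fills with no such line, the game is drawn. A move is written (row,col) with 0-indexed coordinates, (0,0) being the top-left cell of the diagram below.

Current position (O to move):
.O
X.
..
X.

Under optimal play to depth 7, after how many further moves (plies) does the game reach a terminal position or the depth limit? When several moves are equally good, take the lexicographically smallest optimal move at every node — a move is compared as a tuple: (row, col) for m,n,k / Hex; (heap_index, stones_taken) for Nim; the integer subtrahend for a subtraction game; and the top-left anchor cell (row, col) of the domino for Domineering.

PV length from [.O/X./../X.]: 5 plies

ply 1, O at .O/X./../X. | (0,0)=-1→OO/X./../X.; (1,1)=-1→.O/XO/../X.; (2,0)=+0→.O/X./O./X.*; (2,1)=-1→.O/X./.O/X.; (3,1)=-1→.O/X./../XO
ply 2, X at .O/X./O./X. | (0,0)=+0→XO/X./O./X.*; (1,1)=+0→.O/XX/O./X.; (2,1)=+0→.O/X./OX/X.; (3,1)=+0→.O/X./O./XX
ply 3, O at XO/X./O./X. | (1,1)=+0→XO/XO/O./X.*; (2,1)=+0→XO/X./OO/X.; (3,1)=+0→XO/X./O./XO
ply 4, X at XO/XO/O./X. | (2,1)=+0→XO/XO/OX/X.*; (3,1)=-1→XO/XO/O./XX
ply 5, O at XO/XO/OX/X. | (3,1)=+0→XO/XO/OX/XO*
ply 6: XO/XO/OX/XO is terminal +0 (X); from .O/X./../X. depth 7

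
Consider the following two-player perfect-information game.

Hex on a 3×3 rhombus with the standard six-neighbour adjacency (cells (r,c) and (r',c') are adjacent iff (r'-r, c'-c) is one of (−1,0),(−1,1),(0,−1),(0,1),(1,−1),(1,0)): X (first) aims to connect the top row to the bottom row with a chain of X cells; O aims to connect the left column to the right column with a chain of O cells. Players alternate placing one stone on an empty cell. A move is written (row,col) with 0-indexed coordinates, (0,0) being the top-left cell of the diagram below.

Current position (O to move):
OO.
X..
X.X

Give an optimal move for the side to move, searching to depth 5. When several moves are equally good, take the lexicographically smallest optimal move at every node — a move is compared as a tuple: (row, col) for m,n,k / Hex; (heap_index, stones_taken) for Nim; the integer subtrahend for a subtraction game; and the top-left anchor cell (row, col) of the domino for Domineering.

O's best at [OO./X../X.X]: (0,2)

ply 1, O at OO./X../X.X | (0,2)=+1→OOO/X../X.X*; (1,1)=+1→OO./XO./X.X; (1,2)=+1→OO./X.O/X.X; (2,1)=-1→OO./X../XOX
ply 2: OOO/X../X.X is terminal -1 (X); from OO./X../X.X depth 5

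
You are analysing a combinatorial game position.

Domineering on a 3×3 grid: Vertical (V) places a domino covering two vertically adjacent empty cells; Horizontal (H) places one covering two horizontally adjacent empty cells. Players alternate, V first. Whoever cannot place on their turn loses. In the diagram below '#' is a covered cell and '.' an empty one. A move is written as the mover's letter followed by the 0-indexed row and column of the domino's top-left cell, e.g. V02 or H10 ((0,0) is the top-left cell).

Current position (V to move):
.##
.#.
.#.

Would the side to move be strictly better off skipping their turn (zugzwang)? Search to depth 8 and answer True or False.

[.##/.#./.#.] V move#1: V00:+1/###/##./.#.*, V10:+1/.##/##./##., V12:+1/.##/.##/.##
[###/##./.#.] end (terminal -1, H#2); searched .##/.#./.#. to 8
pass branch (H moves first from the same position):
  | [.##/.#./.#.] end (terminal -1, H#1); searched .##/.#./.#. to 8
V moving scores +1; V passing scores +1

zugzwang(.##/.#./.#., V) = False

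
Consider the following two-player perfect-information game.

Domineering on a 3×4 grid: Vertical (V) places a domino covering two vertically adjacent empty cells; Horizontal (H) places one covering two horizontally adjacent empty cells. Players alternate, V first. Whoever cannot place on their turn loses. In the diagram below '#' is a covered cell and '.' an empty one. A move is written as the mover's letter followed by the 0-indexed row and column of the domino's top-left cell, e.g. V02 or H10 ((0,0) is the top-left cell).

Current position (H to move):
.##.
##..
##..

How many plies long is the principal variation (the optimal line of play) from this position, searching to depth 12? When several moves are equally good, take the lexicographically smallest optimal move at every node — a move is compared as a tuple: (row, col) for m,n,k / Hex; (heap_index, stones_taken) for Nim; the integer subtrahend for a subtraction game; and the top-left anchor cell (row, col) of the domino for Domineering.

[.##./##../##..] H move#1: H12:+1/.##./####/##..*, H22:-1/.##./##../####
[.##./####/##..] end (terminal -1, V#2); searched .##./##../##.. to 12

PV length from [.##./##../##..]: 1 ply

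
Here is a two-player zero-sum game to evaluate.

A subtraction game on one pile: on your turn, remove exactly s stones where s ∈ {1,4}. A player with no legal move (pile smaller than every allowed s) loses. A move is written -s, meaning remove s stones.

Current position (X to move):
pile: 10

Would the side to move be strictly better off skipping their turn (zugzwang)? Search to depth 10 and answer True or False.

zugzwang(10, X) = True

ply 1, X at 10 | -1=-1→9*; -4=-1→6
ply 2, O at 9 | -1=-1→8; -4=+1→5*
ply 3, X at 5 | -1=-1→4*; -4=-1→1
ply 4, O at 4 | -1=-1→3; -4=+1→0*
ply 5: 0 is terminal -1 (X); from 10 depth 10
if X skipped the turn, O would face:
~ ply 1, O at 10 | -1=-1→9*; -4=-1→6
~ ply 2, X at 9 | -1=-1→8; -4=+1→5*
~ ply 3, O at 5 | -1=-1→4*; -4=-1→1
~ ply 4, X at 4 | -1=-1→3; -4=+1→0*
~ ply 5: 0 is terminal -1 (O); from 10 depth 10
compare (X): move=-1 vs pass=+1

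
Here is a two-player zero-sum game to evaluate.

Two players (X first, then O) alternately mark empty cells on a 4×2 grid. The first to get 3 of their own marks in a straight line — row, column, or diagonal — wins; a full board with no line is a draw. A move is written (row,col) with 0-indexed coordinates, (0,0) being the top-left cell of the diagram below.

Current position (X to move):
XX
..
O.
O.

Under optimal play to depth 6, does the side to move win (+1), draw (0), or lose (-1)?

value(XX/../O./O., X) = 0

p1 X@[XX/../O./O.]: (1,0)[XX/X./O./O.]+0* (1,1)[XX/.X/O./O.]-1 (2,1)[XX/../OX/O.]-1 (3,1)[XX/../O./OX]-1
p2 O@[XX/X./O./O.]: (1,1)[XX/XO/O./O.]+0* (2,1)[XX/X./OO/O.]+0 (3,1)[XX/X./O./OO]+0
p3 X@[XX/XO/O./O.]: (2,1)[XX/XO/OX/O.]+0* (3,1)[XX/XO/O./OX]+0
p4 O@[XX/XO/OX/O.]: (3,1)[XX/XO/OX/OO]+0*
p5 X@[XX/XO/OX/OO] terminal +0; root [XX/../O./O.] d6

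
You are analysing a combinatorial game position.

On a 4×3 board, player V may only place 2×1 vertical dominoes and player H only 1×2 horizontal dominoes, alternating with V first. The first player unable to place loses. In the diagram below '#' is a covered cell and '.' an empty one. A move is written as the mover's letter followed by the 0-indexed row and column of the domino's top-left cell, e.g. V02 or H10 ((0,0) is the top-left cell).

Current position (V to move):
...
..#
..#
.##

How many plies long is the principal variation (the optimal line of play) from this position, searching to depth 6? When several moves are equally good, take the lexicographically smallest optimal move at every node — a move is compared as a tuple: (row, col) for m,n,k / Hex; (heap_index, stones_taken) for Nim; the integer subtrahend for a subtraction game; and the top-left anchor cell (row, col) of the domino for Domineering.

ply 1, V at .../..#/..#/.## | V00=+1→#../#.#/..#/.##*; V01=+1→.#./.##/..#/.##; V10=+1→.../#.#/#.#/.##; V11=+1→.../.##/.##/.##; V20=-1→.../..#/#.#/###
ply 2, H at #../#.#/..#/.## | H01=-1→###/#.#/..#/.##*; H20=-1→#../#.#/###/.##
ply 3, V at ###/#.#/..#/.## | V11=+1→###/###/.##/.##*; V20=+1→###/#.#/#.#/###
ply 4: ###/###/.##/.## is terminal -1 (H); from .../..#/..#/.## depth 6

PV length from [.../..#/..#/.##]: 3 plies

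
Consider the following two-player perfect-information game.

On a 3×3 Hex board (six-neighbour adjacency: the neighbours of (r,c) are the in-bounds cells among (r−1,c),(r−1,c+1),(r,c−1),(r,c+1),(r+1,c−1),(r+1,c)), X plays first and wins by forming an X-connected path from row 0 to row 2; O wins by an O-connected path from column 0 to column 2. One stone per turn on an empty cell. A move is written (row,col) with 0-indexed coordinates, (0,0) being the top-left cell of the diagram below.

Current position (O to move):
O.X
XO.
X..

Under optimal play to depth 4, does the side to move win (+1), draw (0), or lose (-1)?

[O.X/XO./X..] O move#1: (0,1):-1/OOX/XO./X..*, (1,2):-1/O.X/XOO/X.., (2,1):-1/O.X/XO./XO., (2,2):-1/O.X/XO./X.O
[OOX/XO./X..] X move#2: (1,2):+1/OOX/XOX/X..*, (2,1):-1/OOX/XO./XX., (2,2):-1/OOX/XO./X.X
[OOX/XOX/X..] O move#3: (2,1):-1/OOX/XOX/XO.*, (2,2):-1/OOX/XOX/X.O
[OOX/XOX/XO.] X move#4: (2,2):+1/OOX/XOX/XOX*
[OOX/XOX/XOX] end (terminal -1, O#5); searched O.X/XO./X.. to 4

value(O.X/XO./X.., O) = -1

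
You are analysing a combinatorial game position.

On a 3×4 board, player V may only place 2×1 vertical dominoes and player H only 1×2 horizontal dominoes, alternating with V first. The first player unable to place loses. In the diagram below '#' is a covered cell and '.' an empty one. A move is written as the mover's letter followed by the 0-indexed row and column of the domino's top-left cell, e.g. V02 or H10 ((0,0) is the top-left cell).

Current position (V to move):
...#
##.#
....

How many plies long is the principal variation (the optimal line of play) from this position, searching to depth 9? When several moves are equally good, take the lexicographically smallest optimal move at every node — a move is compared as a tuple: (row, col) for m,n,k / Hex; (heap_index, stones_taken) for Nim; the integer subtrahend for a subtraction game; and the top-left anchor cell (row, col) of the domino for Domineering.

ply 1, V at ...#/##.#/.... | V02=-1→..##/####/....*; V12=-1→...#/####/..#.
ply 2, H at ..##/####/.... | H00=+1→####/####/....*; H20=+1→..##/####/##..; H21=+1→..##/####/.##.; H22=+1→..##/####/..##
ply 3: ####/####/.... is terminal -1 (V); from ...#/##.#/.... depth 9

PV length from [...#/##.#/....]: 2 plies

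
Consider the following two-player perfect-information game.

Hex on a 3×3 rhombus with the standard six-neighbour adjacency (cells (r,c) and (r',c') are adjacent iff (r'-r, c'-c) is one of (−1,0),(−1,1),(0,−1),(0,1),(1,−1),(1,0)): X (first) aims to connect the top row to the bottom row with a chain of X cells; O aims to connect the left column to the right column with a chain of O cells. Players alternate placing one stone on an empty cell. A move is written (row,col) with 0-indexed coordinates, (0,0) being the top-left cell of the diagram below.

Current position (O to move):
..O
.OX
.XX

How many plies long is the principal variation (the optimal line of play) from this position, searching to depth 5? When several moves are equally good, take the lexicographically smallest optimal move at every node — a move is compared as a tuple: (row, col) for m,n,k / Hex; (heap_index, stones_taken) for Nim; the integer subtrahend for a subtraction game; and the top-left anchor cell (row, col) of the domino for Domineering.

ply 1, O at ..O/.OX/.XX | (0,0)=+1→O.O/.OX/.XX*; (0,1)=+1→.OO/.OX/.XX; (1,0)=+1→..O/OOX/.XX; (2,0)=+1→..O/.OX/OXX
ply 2, X at O.O/.OX/.XX | (0,1)=-1→OXO/.OX/.XX*; (1,0)=-1→O.O/XOX/.XX; (2,0)=-1→O.O/.OX/XXX
ply 3, O at OXO/.OX/.XX | (1,0)=+1→OXO/OOX/.XX*; (2,0)=+1→OXO/.OX/OXX
ply 4: OXO/OOX/.XX is terminal -1 (X); from ..O/.OX/.XX depth 5

PV length from [..O/.OX/.XX]: 3 plies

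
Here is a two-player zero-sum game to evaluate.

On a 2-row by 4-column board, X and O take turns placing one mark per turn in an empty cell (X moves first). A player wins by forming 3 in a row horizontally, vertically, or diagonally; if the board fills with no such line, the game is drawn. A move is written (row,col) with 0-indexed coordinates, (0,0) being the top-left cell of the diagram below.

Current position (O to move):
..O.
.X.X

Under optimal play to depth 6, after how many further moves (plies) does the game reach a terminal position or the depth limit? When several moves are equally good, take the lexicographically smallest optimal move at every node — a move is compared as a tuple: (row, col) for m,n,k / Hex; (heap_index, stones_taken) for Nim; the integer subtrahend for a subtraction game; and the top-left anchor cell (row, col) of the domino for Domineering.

PV length from [..O./.X.X]: 5 plies

[..O./.X.X] O move#1: (0,0):-1/O.O./.X.X, (0,1):-1/.OO./.X.X, (0,3):-1/..OO/.X.X, (1,0):-1/..O./OX.X, (1,2):+0/..O./.XOX*
[..O./.XOX] X move#2: (0,0):+0/X.O./.XOX*, (0,1):+0/.XO./.XOX, (0,3):+0/..OX/.XOX, (1,0):-1/..O./XXOX
[X.O./.XOX] O move#3: (0,1):+0/XOO./.XOX*, (0,3):+0/X.OO/.XOX, (1,0):+0/X.O./OXOX
[XOO./.XOX] X move#4: (0,3):+0/XOOX/.XOX*, (1,0):-1/XOO./XXOX
[XOOX/.XOX] O move#5: (1,0):+0/XOOX/OXOX*
[XOOX/OXOX] end (terminal +0, X#6); searched ..O./.X.X to 6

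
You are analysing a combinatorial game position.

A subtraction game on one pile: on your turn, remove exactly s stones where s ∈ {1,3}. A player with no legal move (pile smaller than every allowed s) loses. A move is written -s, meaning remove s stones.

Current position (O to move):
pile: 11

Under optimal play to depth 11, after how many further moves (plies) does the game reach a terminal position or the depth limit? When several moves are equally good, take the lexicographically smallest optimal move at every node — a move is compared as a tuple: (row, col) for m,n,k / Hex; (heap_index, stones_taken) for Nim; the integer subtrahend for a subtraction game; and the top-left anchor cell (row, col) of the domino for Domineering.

p1 O@[11]: -1[10]+1* -3[8]+1
p2 X@[10]: -1[9]-1* -3[7]-1
p3 O@[9]: -1[8]+1* -3[6]+1
p4 X@[8]: -1[7]-1* -3[5]-1
p5 O@[7]: -1[6]+1* -3[4]+1
p6 X@[6]: -1[5]-1* -3[3]-1
p7 O@[5]: -1[4]+1* -3[2]+1
p8 X@[4]: -1[3]-1* -3[1]-1
p9 O@[3]: -1[2]+1* -3[0]+1
p10 X@[2]: -1[1]-1*
p11 O@[1]: -1[0]+1*
p12 X@[0] terminal -1; root [11] d11

PV length from [11]: 11 plies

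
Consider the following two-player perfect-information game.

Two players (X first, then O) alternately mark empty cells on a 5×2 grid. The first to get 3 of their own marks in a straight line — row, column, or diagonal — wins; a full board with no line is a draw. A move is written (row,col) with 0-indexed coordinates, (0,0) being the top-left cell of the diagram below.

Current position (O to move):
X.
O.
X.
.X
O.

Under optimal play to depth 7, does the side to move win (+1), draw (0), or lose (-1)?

value(X./O./X./.X/O., O) = 0

ply 1, O at X./O./X./.X/O. | (0,1)=-1→XO/O./X./.X/O.; (1,1)=+0→X./OO/X./.X/O.*; (2,1)=+0→X./O./XO/.X/O.; (3,0)=-1→X./O./X./OX/O.; (4,1)=+0→X./O./X./.X/OO
ply 2, X at X./OO/X./.X/O. | (0,1)=+0→XX/OO/X./.X/O.*; (2,1)=+0→X./OO/XX/.X/O.; (3,0)=+0→X./OO/X./XX/O.; (4,1)=+0→X./OO/X./.X/OX
ply 3, O at XX/OO/X./.X/O. | (2,1)=+0→XX/OO/XO/.X/O.*; (3,0)=+0→XX/OO/X./OX/O.; (4,1)=+0→XX/OO/X./.X/OO
ply 4, X at XX/OO/XO/.X/O. | (3,0)=+0→XX/OO/XO/XX/O.*; (4,1)=+0→XX/OO/XO/.X/OX
ply 5, O at XX/OO/XO/XX/O. | (4,1)=+0→XX/OO/XO/XX/OO*
ply 6: XX/OO/XO/XX/OO is terminal +0 (X); from X./O./X./.X/O. depth 7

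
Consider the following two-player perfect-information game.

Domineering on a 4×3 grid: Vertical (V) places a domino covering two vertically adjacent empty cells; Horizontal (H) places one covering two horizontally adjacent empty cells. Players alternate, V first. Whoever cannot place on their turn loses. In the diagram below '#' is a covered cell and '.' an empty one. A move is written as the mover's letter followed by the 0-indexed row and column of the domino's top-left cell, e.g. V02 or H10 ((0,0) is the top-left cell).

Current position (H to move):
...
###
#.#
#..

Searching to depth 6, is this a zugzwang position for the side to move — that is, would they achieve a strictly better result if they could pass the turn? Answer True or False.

zugzwang(.../###/#.#/#.., H) = False

ply 1, H at .../###/#.#/#.. | H00=-1→##./###/#.#/#..; H01=-1→.##/###/#.#/#..; H31=+1→.../###/#.#/###*
ply 2: .../###/#.#/### is terminal -1 (V); from .../###/#.#/#.. depth 6
suppose H passes — search the same position with V to move:
pass> ply 1, V at .../###/#.#/#.. | V21=-1→.../###/###/##.*
pass> ply 2, H at .../###/###/##. | H00=+1→##./###/###/##.*; H01=+1→.##/###/###/##.
pass> ply 3: ##./###/###/##. is terminal -1 (V); from .../###/#.#/#.. depth 6
for H: play +1, pass +1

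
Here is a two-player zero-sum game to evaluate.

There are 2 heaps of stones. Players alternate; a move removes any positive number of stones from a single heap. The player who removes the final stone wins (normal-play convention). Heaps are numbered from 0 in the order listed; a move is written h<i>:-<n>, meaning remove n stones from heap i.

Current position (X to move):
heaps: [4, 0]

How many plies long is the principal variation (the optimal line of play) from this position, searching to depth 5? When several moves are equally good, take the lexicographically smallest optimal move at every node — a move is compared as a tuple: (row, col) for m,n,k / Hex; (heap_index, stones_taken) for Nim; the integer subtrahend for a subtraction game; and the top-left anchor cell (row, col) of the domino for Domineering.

p1 X@[(4,0)]: h0:-1[(3,0)]-1 h0:-2[(2,0)]-1 h0:-3[(1,0)]-1 h0:-4[(0,0)]+1*
p2 O@[(0,0)] terminal -1; root [(4,0)] d5

PV length from [(4,0)]: 1 ply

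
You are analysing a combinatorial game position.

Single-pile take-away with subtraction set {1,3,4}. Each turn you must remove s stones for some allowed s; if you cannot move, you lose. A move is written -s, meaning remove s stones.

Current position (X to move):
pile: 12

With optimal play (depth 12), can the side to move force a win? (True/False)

X winning at [12]: True

p1 X@[12]: -1[11]-1 -3[9]+1* -4[8]-1
p2 O@[9]: -1[8]-1* -3[6]-1 -4[5]-1
p3 X@[8]: -1[7]+1* -3[5]-1 -4[4]-1
p4 O@[7]: -1[6]-1* -3[4]-1 -4[3]-1
p5 X@[6]: -1[5]-1 -3[3]-1 -4[2]+1*
p6 O@[2]: -1[1]-1*
p7 X@[1]: -1[0]+1*
p8 O@[0] terminal -1; root [12] d12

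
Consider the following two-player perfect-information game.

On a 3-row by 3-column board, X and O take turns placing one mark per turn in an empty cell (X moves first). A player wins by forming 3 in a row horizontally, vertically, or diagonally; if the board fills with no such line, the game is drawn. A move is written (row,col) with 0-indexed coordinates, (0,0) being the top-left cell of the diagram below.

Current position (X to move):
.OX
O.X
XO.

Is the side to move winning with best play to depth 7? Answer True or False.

[.OX/O.X/XO.] X move#1: (0,0):-1/XOX/O.X/XO., (1,1):+1/.OX/OXX/XO.*, (2,2):+1/.OX/O.X/XOX
[.OX/OXX/XO.] end (terminal -1, O#2); searched .OX/O.X/XO. to 7

X winning at [.OX/O.X/XO.]: True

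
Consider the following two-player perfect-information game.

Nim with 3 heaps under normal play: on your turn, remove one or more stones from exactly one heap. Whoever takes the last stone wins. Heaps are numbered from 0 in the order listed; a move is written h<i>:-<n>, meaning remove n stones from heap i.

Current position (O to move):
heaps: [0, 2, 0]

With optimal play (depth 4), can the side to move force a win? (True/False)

[(0,2,0)] O move#1: h1:-1:-1/(0,1,0), h1:-2:+1/(0,0,0)*
[(0,0,0)] end (terminal -1, X#2); searched (0,2,0) to 4

O winning at [(0,2,0)]: True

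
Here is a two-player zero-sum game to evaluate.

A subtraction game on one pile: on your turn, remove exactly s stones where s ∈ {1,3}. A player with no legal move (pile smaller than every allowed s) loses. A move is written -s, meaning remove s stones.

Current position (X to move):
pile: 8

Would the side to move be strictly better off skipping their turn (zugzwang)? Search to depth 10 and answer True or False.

zugzwang(8, X) = True

[8] X move#1: -1:-1/7*, -3:-1/5
[7] O move#2: -1:+1/6*, -3:+1/4
[6] X move#3: -1:-1/5*, -3:-1/3
[5] O move#4: -1:+1/4*, -3:+1/2
[4] X move#5: -1:-1/3*, -3:-1/1
[3] O move#6: -1:+1/2*, -3:+1/0
[2] X move#7: -1:-1/1*
[1] O move#8: -1:+1/0*
[0] end (terminal -1, X#9); searched 8 to 10
if X skipped the turn, O would face:
~ [8] O move#1: -1:-1/7*, -3:-1/5
~ [7] X move#2: -1:+1/6*, -3:+1/4
~ [6] O move#3: -1:-1/5*, -3:-1/3
~ [5] X move#4: -1:+1/4*, -3:+1/2
~ [4] O move#5: -1:-1/3*, -3:-1/1
~ [3] X move#6: -1:+1/2*, -3:+1/0
~ [2] O move#7: -1:-1/1*
~ [1] X move#8: -1:+1/0*
~ [0] end (terminal -1, O#9); searched 8 to 10
compare (X): move=-1 vs pass=+1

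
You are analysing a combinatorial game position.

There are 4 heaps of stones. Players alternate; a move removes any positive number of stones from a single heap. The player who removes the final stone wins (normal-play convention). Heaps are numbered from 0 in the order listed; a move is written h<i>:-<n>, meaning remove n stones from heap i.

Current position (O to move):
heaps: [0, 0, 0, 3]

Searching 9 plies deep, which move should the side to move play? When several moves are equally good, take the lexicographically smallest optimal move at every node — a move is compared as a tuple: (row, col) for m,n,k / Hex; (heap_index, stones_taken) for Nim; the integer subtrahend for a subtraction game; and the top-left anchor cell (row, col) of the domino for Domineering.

O's best at [(0,0,0,3)]: h3:-3

p1 O@[(0,0,0,3)]: h3:-1[(0,0,0,2)]-1 h3:-2[(0,0,0,1)]-1 h3:-3[(0,0,0,0)]+1*
p2 X@[(0,0,0,0)] terminal -1; root [(0,0,0,3)] d9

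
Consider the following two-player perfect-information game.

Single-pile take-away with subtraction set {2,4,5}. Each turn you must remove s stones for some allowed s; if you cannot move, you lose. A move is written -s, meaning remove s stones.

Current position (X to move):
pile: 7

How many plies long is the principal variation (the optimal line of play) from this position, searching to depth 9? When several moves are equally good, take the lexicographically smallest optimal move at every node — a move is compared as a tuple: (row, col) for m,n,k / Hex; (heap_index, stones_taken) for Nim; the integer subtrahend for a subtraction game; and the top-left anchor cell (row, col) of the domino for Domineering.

PV length from [7]: 2 plies

[7] X move#1: -2:-1/5*, -4:-1/3, -5:-1/2
[5] O move#2: -2:-1/3, -4:+1/1*, -5:+1/0
[1] end (terminal -1, X#3); searched 7 to 9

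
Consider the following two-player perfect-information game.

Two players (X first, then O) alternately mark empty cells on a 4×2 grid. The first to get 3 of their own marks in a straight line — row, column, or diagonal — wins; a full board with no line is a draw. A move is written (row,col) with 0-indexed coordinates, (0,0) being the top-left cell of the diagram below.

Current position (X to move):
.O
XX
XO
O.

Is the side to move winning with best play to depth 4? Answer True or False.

X winning at [.O/XX/XO/O.]: True

ply 1, X at .O/XX/XO/O. | (0,0)=+1→XO/XX/XO/O.*; (3,1)=+0→.O/XX/XO/OX
ply 2: XO/XX/XO/O. is terminal -1 (O); from .O/XX/XO/O. depth 4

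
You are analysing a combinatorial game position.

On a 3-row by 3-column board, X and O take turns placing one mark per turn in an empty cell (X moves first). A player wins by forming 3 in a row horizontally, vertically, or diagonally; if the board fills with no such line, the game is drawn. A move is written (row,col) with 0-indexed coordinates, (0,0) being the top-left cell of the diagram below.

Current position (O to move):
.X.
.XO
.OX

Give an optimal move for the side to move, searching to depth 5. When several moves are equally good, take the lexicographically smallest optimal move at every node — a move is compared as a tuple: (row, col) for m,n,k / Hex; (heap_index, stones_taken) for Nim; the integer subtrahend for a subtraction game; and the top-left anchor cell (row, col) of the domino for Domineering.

p1 O@[.X./.XO/.OX]: (0,0)[OX./.XO/.OX]+0* (0,2)[.XO/.XO/.OX]-1 (1,0)[.X./OXO/.OX]-1 (2,0)[.X./.XO/OOX]-1
p2 X@[OX./.XO/.OX]: (0,2)[OXX/.XO/.OX]+0* (1,0)[OX./XXO/.OX]+0 (2,0)[OX./.XO/XOX]+0
p3 O@[OXX/.XO/.OX]: (1,0)[OXX/OXO/.OX]-1 (2,0)[OXX/.XO/OOX]+0*
p4 X@[OXX/.XO/OOX]: (1,0)[OXX/XXO/OOX]+0*
p5 O@[OXX/XXO/OOX] terminal +0; root [.X./.XO/.OX] d5

O's best at [.X./.XO/.OX]: (0,0)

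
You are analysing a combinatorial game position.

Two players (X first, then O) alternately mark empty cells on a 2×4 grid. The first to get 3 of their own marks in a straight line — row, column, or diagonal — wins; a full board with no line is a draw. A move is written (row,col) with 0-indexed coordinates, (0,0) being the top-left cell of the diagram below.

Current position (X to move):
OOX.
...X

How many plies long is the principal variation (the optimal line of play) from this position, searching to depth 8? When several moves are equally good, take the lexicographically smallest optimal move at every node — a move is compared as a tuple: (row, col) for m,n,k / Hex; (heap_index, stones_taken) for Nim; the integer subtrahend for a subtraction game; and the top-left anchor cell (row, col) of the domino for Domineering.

ply 1, X at OOX./...X | (0,3)=+0→OOXX/...X*; (1,0)=+0→OOX./X..X; (1,1)=+0→OOX./.X.X; (1,2)=+0→OOX./..XX
ply 2, O at OOXX/...X | (1,0)=+0→OOXX/O..X*; (1,1)=+0→OOXX/.O.X; (1,2)=+0→OOXX/..OX
ply 3, X at OOXX/O..X | (1,1)=+0→OOXX/OX.X*; (1,2)=+0→OOXX/O.XX
ply 4, O at OOXX/OX.X | (1,2)=+0→OOXX/OXOX*
ply 5: OOXX/OXOX is terminal +0 (X); from OOX./...X depth 8

PV length from [OOX./...X]: 4 plies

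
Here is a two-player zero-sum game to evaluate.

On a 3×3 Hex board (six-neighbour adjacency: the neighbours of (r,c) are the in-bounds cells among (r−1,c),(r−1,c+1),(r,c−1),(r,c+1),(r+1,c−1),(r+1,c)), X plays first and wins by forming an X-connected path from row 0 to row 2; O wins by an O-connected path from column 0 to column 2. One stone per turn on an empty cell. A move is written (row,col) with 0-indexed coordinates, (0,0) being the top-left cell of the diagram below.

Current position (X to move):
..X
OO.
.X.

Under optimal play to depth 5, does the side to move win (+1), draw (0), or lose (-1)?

[..X/OO./.X.] X move#1: (0,0):-1/X.X/OO./.X., (0,1):-1/.XX/OO./.X., (1,2):+1/..X/OOX/.X.*, (2,0):-1/..X/OO./XX., (2,2):-1/..X/OO./.XX
[..X/OOX/.X.] end (terminal -1, O#2); searched ..X/OO./.X. to 5

value(..X/OO./.X., X) = +1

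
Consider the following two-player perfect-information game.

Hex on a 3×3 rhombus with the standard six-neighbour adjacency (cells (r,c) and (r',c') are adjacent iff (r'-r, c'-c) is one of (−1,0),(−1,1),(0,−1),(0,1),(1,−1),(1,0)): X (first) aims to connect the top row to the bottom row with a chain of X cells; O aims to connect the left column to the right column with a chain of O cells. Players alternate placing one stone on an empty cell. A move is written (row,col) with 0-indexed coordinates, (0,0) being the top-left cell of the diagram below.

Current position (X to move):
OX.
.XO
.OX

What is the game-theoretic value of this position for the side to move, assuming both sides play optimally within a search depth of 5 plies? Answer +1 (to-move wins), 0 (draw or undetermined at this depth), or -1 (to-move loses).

value(OX./.XO/.OX, X) = +1

p1 X@[OX./.XO/.OX]: (0,2)[OXX/.XO/.OX]-1 (1,0)[OX./XXO/.OX]-1 (2,0)[OX./.XO/XOX]+1*
p2 O@[OX./.XO/XOX] terminal -1; root [OX./.XO/.OX] d5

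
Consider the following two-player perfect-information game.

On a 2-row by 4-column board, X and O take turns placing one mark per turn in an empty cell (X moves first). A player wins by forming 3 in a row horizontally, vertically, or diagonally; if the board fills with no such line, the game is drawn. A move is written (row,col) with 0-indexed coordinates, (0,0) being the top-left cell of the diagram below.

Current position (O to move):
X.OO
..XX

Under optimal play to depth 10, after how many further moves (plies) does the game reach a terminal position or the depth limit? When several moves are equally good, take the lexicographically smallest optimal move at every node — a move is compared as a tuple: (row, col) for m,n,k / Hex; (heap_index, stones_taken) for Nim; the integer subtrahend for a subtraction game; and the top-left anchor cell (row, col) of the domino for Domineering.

PV length from [X.OO/..XX]: 1 ply

[X.OO/..XX] O move#1: (0,1):+1/XOOO/..XX*, (1,0):-1/X.OO/O.XX, (1,1):+0/X.OO/.OXX
[XOOO/..XX] end (terminal -1, X#2); searched X.OO/..XX to 10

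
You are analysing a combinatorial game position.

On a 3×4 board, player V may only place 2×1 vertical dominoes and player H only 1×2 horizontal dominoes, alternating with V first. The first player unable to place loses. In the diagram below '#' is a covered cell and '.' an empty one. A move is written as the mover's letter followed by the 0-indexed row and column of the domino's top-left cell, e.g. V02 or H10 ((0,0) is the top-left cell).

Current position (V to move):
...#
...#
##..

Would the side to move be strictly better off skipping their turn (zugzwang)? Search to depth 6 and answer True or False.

p1 V@[...#/...#/##..]: V00[#..#/#..#/##..]-1 V01[.#.#/.#.#/##..]+1* V02[..##/..##/##..]-1 V12[...#/..##/###.]-1
p2 H@[.#.#/.#.#/##..]: H22[.#.#/.#.#/####]-1*
p3 V@[.#.#/.#.#/####]: V00[##.#/##.#/####]+1* V02[.###/.###/####]+1
p4 H@[##.#/##.#/####] terminal -1; root [...#/...#/##..] d6
if V skipped the turn, H would face:
~ p1 H@[...#/...#/##..]: H00[##.#/...#/##..]+1* H01[.###/...#/##..]+1 H10[...#/##.#/##..]+1 H11[...#/.###/##..]+1 H22[...#/...#/####]-1
~ p2 V@[##.#/...#/##..]: V02[####/..##/##..]-1* V12[##.#/..##/###.]-1
~ p3 H@[####/..##/##..]: H10[####/####/##..]+1* H22[####/..##/####]+1
~ p4 V@[####/####/##..] terminal -1; root [...#/...#/##..] d6
compare (V): move=+1 vs pass=-1

zugzwang(...#/...#/##.., V) = False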